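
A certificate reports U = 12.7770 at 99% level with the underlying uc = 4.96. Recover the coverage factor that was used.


k = U / uc
k = 12.7770 / 4.96
k = 2.576

2.576


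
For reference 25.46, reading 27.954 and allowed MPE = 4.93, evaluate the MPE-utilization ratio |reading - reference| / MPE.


e = indication - reference = 27.954 - 25.46 = 2.4940
|e| = 2.4940
ratio = |e| / MPE = 2.4940 / 4.93
ratio = 0.5059

0.5059


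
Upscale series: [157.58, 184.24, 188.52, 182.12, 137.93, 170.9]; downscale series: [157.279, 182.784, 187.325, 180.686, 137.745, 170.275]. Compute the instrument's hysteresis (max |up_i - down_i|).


|157.58 - 157.279| = 0.3010
|184.24 - 182.784| = 1.4560
|188.52 - 187.325| = 1.1950
|182.12 - 180.686| = 1.4340
|137.93 - 137.745| = 0.1850
|170.9 - 170.275| = 0.6250
hysteresis = max(diffs) = 1.4560

1.4560


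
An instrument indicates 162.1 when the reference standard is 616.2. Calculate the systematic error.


Systematic error = measured - true
= 162.1 - 616.2
= -454.1000

-454.1000


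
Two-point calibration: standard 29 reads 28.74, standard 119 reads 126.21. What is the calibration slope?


slope = (y2 - y1) / (x2 - x1)
= (126.21 - 28.74) / (119 - 29)
= 97.4700 / 90
= 1.0830

1.0830


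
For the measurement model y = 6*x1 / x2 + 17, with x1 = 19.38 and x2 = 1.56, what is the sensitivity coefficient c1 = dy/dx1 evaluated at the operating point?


y = 6*x1 / x2 + 17
dy/dx1 = 6/x2
Evaluate at x2 = 1.56: c1 = 6 / 1.56
c1 = 3.8462

3.8462


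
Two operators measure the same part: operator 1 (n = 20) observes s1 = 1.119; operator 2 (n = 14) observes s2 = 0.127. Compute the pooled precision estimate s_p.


s_p = sqrt(((n1-1)*s1^2 + (n2-1)*s2^2) / (n1+n2-2))
numerator = (20-1)*1.119^2 + (14-1)*0.127^2 = 23.791059 + 0.209677 = 24.000736
denominator = 20 + 14 - 2 = 32
s_p^2 = 24.000736 / 32 = 0.750023
s_p = sqrt(0.750023) = 0.8660

0.8660


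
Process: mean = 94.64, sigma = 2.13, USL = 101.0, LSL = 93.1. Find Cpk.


Cpu = (USL - mean) / (3*sigma) = (101.0 - 94.64) / (3*2.13) = 0.9953
Cpl = (mean - LSL) / (3*sigma) = (94.64 - 93.1) / (3*2.13) = 0.2410
Cpk = min(Cpu, Cpl) = 0.2410

0.2410


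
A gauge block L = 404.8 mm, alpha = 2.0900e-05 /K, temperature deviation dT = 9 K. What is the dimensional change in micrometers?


dL = L * alpha * dT
= 404.8 * 2.0900e-05 * 9
= 0.0761429 mm
dL_um = 0.0761429 * 1000 = 76.1429 um

76.1429


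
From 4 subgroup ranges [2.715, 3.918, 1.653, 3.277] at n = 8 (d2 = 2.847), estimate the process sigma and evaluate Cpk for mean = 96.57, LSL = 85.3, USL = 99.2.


R_bar = (2.715 + 3.918 + 1.653 + 3.277) / 4 = 2.89075
sigma = R_bar / d2 = 2.89075 / 2.847 = 1.0153671
Cp = (USL - LSL)/(6*sigma) = (99.2 - 85.3)/(6*1.0153671) = 2.2816
Cpu = (99.2 - 96.57)/(3*1.0153671) = 0.8634
Cpl = (96.57 - 85.3)/(3*1.0153671) = 3.6998
Cpk = min(Cpu, Cpl) = 0.8634

0.8634


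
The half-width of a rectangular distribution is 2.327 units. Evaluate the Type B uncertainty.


u_B = half_width / sqrt(3)
u_B = 2.327 / 1.7320508
u_B = 1.3435

1.3435


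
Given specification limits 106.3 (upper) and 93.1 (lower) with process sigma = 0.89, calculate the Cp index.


Cp = (USL - LSL) / (6 * sigma)
= (106.3 - 93.1) / (6 * 0.89)
= 13.2000 / 5.3400
= 2.4719

2.4719


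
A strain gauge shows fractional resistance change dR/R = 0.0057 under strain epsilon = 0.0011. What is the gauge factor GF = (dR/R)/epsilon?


GF = (dR/R) / epsilon
= 0.0057 / 0.0011
= 5.1818

5.1818


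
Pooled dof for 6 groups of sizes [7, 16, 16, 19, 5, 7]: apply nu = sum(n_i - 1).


nu = sum_i (n_i - 1)
nu = ((7 - 1) + (16 - 1) + (16 - 1) + (19 - 1) + (5 - 1) + (7 - 1))
nu = 6 + 15 + 15 + 18 + 4 + 6
nu = 64

64


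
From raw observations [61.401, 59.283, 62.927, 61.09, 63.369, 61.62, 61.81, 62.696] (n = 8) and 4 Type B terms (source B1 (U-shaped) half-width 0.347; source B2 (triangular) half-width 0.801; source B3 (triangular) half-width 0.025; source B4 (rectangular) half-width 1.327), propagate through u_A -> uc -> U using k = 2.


mean = (61.401 + 59.283 + 62.927 + 61.09 + 63.369 + 61.62 + 61.81 + 62.696) / 8 = 61.7745
s = sqrt(sum((x - mean)^2)/(n-1)) = 1.2851122
u_A = s / sqrt(n) = 1.2851122 / sqrt(8) = 0.45435578
u_B1 = 0.347 / sqrt(2) = 0.24536605
u_B2 = 0.801 / sqrt(6) = 0.32700688
u_B3 = 0.025 / sqrt(6) = 0.010206207
u_B4 = 1.327 / sqrt(3) = 0.76614381
uc = sqrt(0.45435578^2 + 0.24536605^2 + 0.32700688^2 + 0.010206207^2 + 0.76614381^2) = 0.98013146
U = k * uc = 2 * 0.98013146
U = 1.9603

1.9603


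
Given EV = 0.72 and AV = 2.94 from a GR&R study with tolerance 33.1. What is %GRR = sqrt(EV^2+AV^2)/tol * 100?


GRR = sqrt(EV^2 + AV^2) = sqrt(0.72^2 + 2.94^2) = 3.0268796
%GRR = GRR / tol * 100 = 3.0268796 / 33.1 * 100
%GRR = 9.1447

9.1447


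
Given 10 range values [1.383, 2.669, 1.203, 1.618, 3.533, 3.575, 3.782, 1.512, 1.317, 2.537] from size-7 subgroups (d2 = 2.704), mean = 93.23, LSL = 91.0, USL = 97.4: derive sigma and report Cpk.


R_bar = (1.383 + 2.669 + 1.203 + 1.618 + 3.533 + 3.575 + 3.782 + 1.512 + 1.317 + 2.537) / 10 = 2.3129
sigma = R_bar / d2 = 2.3129 / 2.704 = 0.85536243
Cp = (USL - LSL)/(6*sigma) = (97.4 - 91.0)/(6*0.85536243) = 1.2470
Cpu = (97.4 - 93.23)/(3*0.85536243) = 1.6250
Cpl = (93.23 - 91.0)/(3*0.85536243) = 0.8690
Cpk = min(Cpu, Cpl) = 0.8690

0.8690


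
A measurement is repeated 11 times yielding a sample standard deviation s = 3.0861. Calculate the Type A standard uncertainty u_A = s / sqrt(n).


u_A = s / sqrt(n)
u_A = 3.0861 / sqrt(11)
u_A = 3.0861 / 3.3166248
u_A = 0.9305

0.9305


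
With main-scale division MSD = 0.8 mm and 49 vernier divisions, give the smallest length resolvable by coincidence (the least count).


LC = MSD / n_div
= 0.8 / 49
= 0.0163

0.0163


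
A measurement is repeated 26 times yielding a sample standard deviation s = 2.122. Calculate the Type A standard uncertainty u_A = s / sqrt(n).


u_A = s / sqrt(n)
u_A = 2.122 / sqrt(26)
u_A = 2.122 / 5.0990195
u_A = 0.4162

0.4162


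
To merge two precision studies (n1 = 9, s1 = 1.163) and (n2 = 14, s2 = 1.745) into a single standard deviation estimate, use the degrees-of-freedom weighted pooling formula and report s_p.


s_p = sqrt(((n1-1)*s1^2 + (n2-1)*s2^2) / (n1+n2-2))
numerator = (9-1)*1.163^2 + (14-1)*1.745^2 = 10.820552 + 39.585325 = 50.405877
denominator = 9 + 14 - 2 = 21
s_p^2 = 50.405877 / 21 = 2.4002799
s_p = sqrt(2.4002799) = 1.5493

1.5493


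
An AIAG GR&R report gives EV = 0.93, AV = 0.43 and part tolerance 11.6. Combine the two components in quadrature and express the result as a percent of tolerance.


GRR = sqrt(EV^2 + AV^2) = sqrt(0.93^2 + 0.43^2) = 1.0245975
%GRR = GRR / tol * 100 = 1.0245975 / 11.6 * 100
%GRR = 8.8327

8.8327


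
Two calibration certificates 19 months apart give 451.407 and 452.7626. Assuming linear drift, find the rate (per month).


rate = (v2 - v1) / months
= (452.7626 - 451.407) / 19
= 1.3556 / 19
= 0.0713

0.0713


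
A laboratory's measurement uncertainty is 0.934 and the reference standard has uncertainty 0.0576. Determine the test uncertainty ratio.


TUR = u_lab / u_ref
= 0.934 / 0.0576
= 16.2153

16.2153


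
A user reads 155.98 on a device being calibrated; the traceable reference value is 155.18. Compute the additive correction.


Correction = standard - reading
= 155.18 - 155.98
= -0.8000

-0.8000


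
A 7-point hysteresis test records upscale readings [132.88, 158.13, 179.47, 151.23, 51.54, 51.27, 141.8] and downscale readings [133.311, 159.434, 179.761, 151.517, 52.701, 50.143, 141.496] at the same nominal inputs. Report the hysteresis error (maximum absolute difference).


|132.88 - 133.311| = 0.4310
|158.13 - 159.434| = 1.3040
|179.47 - 179.761| = 0.2910
|151.23 - 151.517| = 0.2870
|51.54 - 52.701| = 1.1610
|51.27 - 50.143| = 1.1270
|141.8 - 141.496| = 0.3040
hysteresis = max(diffs) = 1.3040

1.3040


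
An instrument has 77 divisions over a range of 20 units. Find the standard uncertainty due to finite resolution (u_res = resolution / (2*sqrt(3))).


resolution = range / divisions
resolution = 20 / 77 = 0.25974026
u_res = resolution / (2*sqrt(3))
u_res = 0.25974026 / 3.4641016
u_res = 0.0750

0.0750


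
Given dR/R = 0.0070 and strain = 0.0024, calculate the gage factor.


GF = (dR/R) / epsilon
= 0.0070 / 0.0024
= 2.9167

2.9167


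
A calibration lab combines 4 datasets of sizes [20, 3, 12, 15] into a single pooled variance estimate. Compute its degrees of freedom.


nu = sum_i (n_i - 1)
nu = ((20 - 1) + (3 - 1) + (12 - 1) + (15 - 1))
nu = 19 + 2 + 11 + 14
nu = 46

46


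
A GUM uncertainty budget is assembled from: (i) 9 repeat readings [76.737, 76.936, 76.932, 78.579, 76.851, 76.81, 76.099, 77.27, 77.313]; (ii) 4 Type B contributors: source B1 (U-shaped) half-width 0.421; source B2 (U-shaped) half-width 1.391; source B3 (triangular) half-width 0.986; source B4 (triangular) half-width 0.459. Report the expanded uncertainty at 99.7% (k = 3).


mean = (76.737 + 76.936 + 76.932 + 78.579 + 76.851 + 76.81 + 76.099 + 77.27 + 77.313) / 9 = 77.05855556
s = sqrt(sum((x - mean)^2)/(n-1)) = 0.66907046
u_A = s / sqrt(n) = 0.66907046 / sqrt(9) = 0.22302349
u_B1 = 0.421 / sqrt(2) = 0.29769195
u_B2 = 1.391 / sqrt(2) = 0.98358553
u_B3 = 0.986 / sqrt(6) = 0.40253281
u_B4 = 0.459 / sqrt(6) = 0.18738597
uc = sqrt(0.22302349^2 + 0.29769195^2 + 0.98358553^2 + 0.40253281^2 + 0.18738597^2) = 1.1414669
U = k * uc = 3 * 1.1414669
U = 3.4244

3.4244


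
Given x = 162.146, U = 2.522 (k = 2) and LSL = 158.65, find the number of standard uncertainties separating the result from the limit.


u = U / k = 2.522 / 2 = 1.261
margin = |LSL - x| = |158.65 - 162.146| = 3.496
z = margin / u = 3.496 / 1.261
z = 2.7724

2.7724


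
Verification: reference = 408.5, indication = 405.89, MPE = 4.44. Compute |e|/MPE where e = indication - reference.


e = indication - reference = 405.89 - 408.5 = -2.6100
|e| = 2.6100
ratio = |e| / MPE = 2.6100 / 4.44
ratio = 0.5878

0.5878


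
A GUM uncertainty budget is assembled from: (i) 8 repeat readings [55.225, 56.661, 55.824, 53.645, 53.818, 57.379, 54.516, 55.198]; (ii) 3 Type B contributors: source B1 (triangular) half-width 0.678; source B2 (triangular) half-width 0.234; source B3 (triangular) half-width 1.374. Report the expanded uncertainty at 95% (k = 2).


mean = (55.225 + 56.661 + 55.824 + 53.645 + 53.818 + 57.379 + 54.516 + 55.198) / 8 = 55.28325
s = sqrt(sum((x - mean)^2)/(n-1)) = 1.3100124
u_A = s / sqrt(n) = 1.3100124 / sqrt(8) = 0.46315933
u_B1 = 0.678 / sqrt(6) = 0.27679234
u_B2 = 0.234 / sqrt(6) = 0.0955301
u_B3 = 1.374 / sqrt(6) = 0.56093315
uc = sqrt(0.46315933^2 + 0.27679234^2 + 0.0955301^2 + 0.56093315^2) = 0.78415723
U = k * uc = 2 * 0.78415723
U = 1.5683

1.5683


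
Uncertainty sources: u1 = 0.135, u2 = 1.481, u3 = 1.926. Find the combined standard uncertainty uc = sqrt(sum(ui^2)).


uc = sqrt(0.135^2 + 1.481^2 + 1.926^2)
uc = sqrt(5.921062)
uc = 2.4333

2.4333


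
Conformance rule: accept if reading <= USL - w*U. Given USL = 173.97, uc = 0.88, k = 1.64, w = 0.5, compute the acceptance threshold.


U = k * uc = 1.64 * 0.88 = 1.4432
guard band g = w * U = 0.5 * 1.4432 = 0.7216
AL = USL - g = 173.97 - 0.7216
AL = 173.2484

173.2484


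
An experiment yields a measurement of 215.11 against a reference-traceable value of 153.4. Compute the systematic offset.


Systematic error = measured - true
= 215.11 - 153.4
= 61.7100

61.7100


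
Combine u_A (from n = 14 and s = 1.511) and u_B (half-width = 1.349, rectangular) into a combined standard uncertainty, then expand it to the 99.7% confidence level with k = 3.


u_A = s / sqrt(n) = 1.511 / sqrt(14) = 0.40383174
u_B = half_width / sqrt(3) = 1.349 / sqrt(3) = 0.77884551
uc = sqrt(u_A^2 + u_B^2) = sqrt(0.40383174^2 + 0.77884551^2) = 0.87731431
U = k * uc = 3 * 0.87731431
U = 2.6319

2.6319


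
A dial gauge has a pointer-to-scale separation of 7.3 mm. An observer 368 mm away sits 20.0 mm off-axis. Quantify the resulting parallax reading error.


error = h * offset / d
= 7.3 * 20.0 / 368
= 0.3967

0.3967


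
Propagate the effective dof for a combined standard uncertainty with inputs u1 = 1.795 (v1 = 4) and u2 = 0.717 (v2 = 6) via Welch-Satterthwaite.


uc = sqrt(u1^2 + u2^2) = sqrt(1.795^2 + 0.717^2) = 1.932903
v_eff = uc^4 / (u1^4/v1 + u2^4/v2)
= 1.932903^4 / (1.795^4/4 + 0.717^4/6)
= 13.958548 / 2.6394092
v_eff = 5.2885

5.2885


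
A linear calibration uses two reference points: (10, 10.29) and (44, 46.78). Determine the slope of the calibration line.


slope = (y2 - y1) / (x2 - x1)
= (46.78 - 10.29) / (44 - 10)
= 36.4900 / 34
= 1.0732

1.0732


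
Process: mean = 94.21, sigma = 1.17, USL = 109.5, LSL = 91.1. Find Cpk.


Cpu = (USL - mean) / (3*sigma) = (109.5 - 94.21) / (3*1.17) = 4.3561
Cpl = (mean - LSL) / (3*sigma) = (94.21 - 91.1) / (3*1.17) = 0.8860
Cpk = min(Cpu, Cpl) = 0.8860

0.8860


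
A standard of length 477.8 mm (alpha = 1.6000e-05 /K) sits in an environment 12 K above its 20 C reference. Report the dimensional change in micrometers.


dL = L * alpha * dT
= 477.8 * 1.6000e-05 * 12
= 0.0917376 mm
dL_um = 0.0917376 * 1000 = 91.7376 um

91.7376


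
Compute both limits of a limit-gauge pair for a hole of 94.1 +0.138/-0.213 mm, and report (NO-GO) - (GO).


GO = nominal - lower_tol (smallest hole = maximum material condition)
GO = 94.1 - 0.213 = 93.887
NO-GO = nominal + upper_tol (largest hole = least material condition)
NO-GO = 94.1 + 0.138 = 94.238
spread = NO-GO - GO = 94.238 - 93.887 = 0.3510

0.3510


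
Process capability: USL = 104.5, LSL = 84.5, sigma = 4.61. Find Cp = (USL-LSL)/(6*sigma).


Cp = (USL - LSL) / (6 * sigma)
= (104.5 - 84.5) / (6 * 4.61)
= 20.0000 / 27.6600
= 0.7231

0.7231


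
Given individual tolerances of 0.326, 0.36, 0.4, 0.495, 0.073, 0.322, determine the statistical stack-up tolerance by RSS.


RSS = sqrt(0.326^2 + 0.36^2 + 0.4^2 + 0.495^2 + 0.073^2 + 0.322^2)
= sqrt(0.749914)
= 0.8660

0.8660


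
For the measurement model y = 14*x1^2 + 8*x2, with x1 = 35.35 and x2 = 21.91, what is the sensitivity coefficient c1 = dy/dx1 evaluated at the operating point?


y = 14*x1^2 + 8*x2
dy/dx1 = 2*14*x1
Evaluate at x1 = 35.35: c1 = 28 * 35.35
c1 = 989.8000

989.8000


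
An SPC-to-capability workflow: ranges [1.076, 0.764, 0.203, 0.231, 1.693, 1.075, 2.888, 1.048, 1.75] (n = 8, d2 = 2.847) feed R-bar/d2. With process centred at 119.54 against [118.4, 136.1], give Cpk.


R_bar = (1.076 + 0.764 + 0.203 + 0.231 + 1.693 + 1.075 + 2.888 + 1.048 + 1.75) / 9 = 1.192
sigma = R_bar / d2 = 1.192 / 2.847 = 0.41868634
Cp = (USL - LSL)/(6*sigma) = (136.1 - 118.4)/(6*0.41868634) = 7.0458
Cpu = (136.1 - 119.54)/(3*0.41868634) = 13.1841
Cpl = (119.54 - 118.4)/(3*0.41868634) = 0.9076
Cpk = min(Cpu, Cpl) = 0.9076

0.9076


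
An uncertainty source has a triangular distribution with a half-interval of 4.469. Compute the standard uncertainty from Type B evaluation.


u_B = half_width / sqrt(6)
u_B = 4.469 / 2.4494897
u_B = 1.8245

1.8245


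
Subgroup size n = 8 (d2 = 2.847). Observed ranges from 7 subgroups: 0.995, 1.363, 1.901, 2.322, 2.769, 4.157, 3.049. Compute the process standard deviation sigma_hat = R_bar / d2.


R_bar = (0.995 + 1.363 + 1.901 + 2.322 + 2.769 + 4.157 + 3.049) / 7
R_bar = 16.556 / 7 = 2.3651429
sigma_hat = R_bar / d2 = 2.3651429 / 2.847 = 0.8307

0.8307


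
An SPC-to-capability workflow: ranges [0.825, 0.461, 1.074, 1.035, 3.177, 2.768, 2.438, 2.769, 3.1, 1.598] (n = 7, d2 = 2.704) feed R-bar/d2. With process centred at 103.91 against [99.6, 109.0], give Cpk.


R_bar = (0.825 + 0.461 + 1.074 + 1.035 + 3.177 + 2.768 + 2.438 + 2.769 + 3.1 + 1.598) / 10 = 1.9245
sigma = R_bar / d2 = 1.9245 / 2.704 = 0.71172337
Cp = (USL - LSL)/(6*sigma) = (109.0 - 99.6)/(6*0.71172337) = 2.2012
Cpu = (109.0 - 103.91)/(3*0.71172337) = 2.3839
Cpl = (103.91 - 99.6)/(3*0.71172337) = 2.0186
Cpk = min(Cpu, Cpl) = 2.0186

2.0186


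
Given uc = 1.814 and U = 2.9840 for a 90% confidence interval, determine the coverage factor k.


k = U / uc
k = 2.9840 / 1.814
k = 1.645

1.645


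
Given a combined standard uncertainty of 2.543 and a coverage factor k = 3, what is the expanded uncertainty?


U = k * uc
U = 3 * 2.543
U = 7.6290

7.6290


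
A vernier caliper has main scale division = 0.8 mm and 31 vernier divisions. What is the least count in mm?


LC = MSD / n_div
= 0.8 / 31
= 0.0258

0.0258


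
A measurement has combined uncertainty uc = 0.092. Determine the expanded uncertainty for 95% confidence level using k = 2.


U = k * uc
U = 2 * 0.092
U = 0.1840

0.1840


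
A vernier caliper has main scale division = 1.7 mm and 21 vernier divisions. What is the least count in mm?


LC = MSD / n_div
= 1.7 / 21
= 0.0810

0.0810


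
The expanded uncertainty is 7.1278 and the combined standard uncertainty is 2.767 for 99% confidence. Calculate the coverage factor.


k = U / uc
k = 7.1278 / 2.767
k = 2.576

2.576


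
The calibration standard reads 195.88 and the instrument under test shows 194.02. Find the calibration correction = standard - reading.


Correction = standard - reading
= 195.88 - 194.02
= 1.8600

1.8600


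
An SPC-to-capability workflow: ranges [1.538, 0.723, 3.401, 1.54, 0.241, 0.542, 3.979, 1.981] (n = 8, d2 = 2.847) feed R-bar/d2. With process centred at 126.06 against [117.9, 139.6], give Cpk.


R_bar = (1.538 + 0.723 + 3.401 + 1.54 + 0.241 + 0.542 + 3.979 + 1.981) / 8 = 1.743125
sigma = R_bar / d2 = 1.743125 / 2.847 = 0.6122673
Cp = (USL - LSL)/(6*sigma) = (139.6 - 117.9)/(6*0.6122673) = 5.9070
Cpu = (139.6 - 126.06)/(3*0.6122673) = 7.3715
Cpl = (126.06 - 117.9)/(3*0.6122673) = 4.4425
Cpk = min(Cpu, Cpl) = 4.4425

4.4425


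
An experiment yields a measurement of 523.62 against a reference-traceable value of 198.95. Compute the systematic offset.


Systematic error = measured - true
= 523.62 - 198.95
= 324.6700

324.6700


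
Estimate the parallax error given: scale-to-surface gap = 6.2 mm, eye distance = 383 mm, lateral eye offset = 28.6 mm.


error = h * offset / d
= 6.2 * 28.6 / 383
= 0.4630

0.4630


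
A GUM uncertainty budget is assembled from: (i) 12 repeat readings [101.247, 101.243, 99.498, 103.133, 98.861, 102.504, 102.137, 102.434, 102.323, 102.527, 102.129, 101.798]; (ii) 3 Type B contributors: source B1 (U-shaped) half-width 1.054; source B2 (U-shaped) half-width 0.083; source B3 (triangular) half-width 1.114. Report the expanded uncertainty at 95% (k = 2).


mean = (101.247 + 101.243 + 99.498 + 103.133 + 98.861 + 102.504 + 102.137 + 102.434 + 102.323 + 102.527 + 102.129 + 101.798) / 12 = 101.6528333
s = sqrt(sum((x - mean)^2)/(n-1)) = 1.2788994
u_A = s / sqrt(n) = 1.2788994 / sqrt(12) = 0.36918646
u_B1 = 1.054 / sqrt(2) = 0.74529055
u_B2 = 0.083 / sqrt(2) = 0.058689863
u_B3 = 1.114 / sqrt(6) = 0.4547886
uc = sqrt(0.36918646^2 + 0.74529055^2 + 0.058689863^2 + 0.4547886^2) = 0.94975461
U = k * uc = 2 * 0.94975461
U = 1.8995

1.8995


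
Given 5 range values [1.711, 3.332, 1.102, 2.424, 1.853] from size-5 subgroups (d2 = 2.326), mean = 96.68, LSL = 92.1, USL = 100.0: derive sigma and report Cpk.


R_bar = (1.711 + 3.332 + 1.102 + 2.424 + 1.853) / 5 = 2.0844
sigma = R_bar / d2 = 2.0844 / 2.326 = 0.8961307
Cp = (USL - LSL)/(6*sigma) = (100.0 - 92.1)/(6*0.8961307) = 1.4693
Cpu = (100.0 - 96.68)/(3*0.8961307) = 1.2349
Cpl = (96.68 - 92.1)/(3*0.8961307) = 1.7036
Cpk = min(Cpu, Cpl) = 1.2349

1.2349


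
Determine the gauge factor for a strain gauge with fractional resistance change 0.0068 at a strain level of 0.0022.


GF = (dR/R) / epsilon
= 0.0068 / 0.0022
= 3.0909

3.0909


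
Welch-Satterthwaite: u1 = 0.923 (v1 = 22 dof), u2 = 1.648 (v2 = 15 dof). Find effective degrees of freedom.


uc = sqrt(u1^2 + u2^2) = sqrt(0.923^2 + 1.648^2) = 1.8888708
v_eff = uc^4 / (u1^4/v1 + u2^4/v2)
= 1.8888708^4 / (0.923^4/22 + 1.648^4/15)
= 12.729432 / 0.52473244
v_eff = 24.2589

24.2589


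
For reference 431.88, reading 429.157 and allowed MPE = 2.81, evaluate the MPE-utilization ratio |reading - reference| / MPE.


e = indication - reference = 429.157 - 431.88 = -2.7230
|e| = 2.7230
ratio = |e| / MPE = 2.7230 / 2.81
ratio = 0.9690

0.9690


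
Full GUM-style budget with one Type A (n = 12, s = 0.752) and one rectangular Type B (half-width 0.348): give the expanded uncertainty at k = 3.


u_A = s / sqrt(n) = 0.752 / sqrt(12) = 0.2170837
u_B = half_width / sqrt(3) = 0.348 / sqrt(3) = 0.20091789
uc = sqrt(u_A^2 + u_B^2) = sqrt(0.2170837^2 + 0.20091789^2) = 0.29579272
U = k * uc = 3 * 0.29579272
U = 0.8874

0.8874


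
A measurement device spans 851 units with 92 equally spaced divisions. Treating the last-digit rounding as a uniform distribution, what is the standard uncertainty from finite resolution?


resolution = range / divisions
resolution = 851 / 92 = 9.25
u_res = resolution / (2*sqrt(3))
u_res = 9.25 / 3.4641016
u_res = 2.6702

2.6702


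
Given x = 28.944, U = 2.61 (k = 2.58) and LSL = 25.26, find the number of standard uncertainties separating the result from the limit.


u = U / k = 2.61 / 2.58 = 1.0116279
margin = |LSL - x| = |25.26 - 28.944| = 3.684
z = margin / u = 3.684 / 1.0116279
z = 3.6417

3.6417


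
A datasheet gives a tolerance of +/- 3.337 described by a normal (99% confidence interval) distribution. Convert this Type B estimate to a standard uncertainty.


u_B = half_width / 2.576
u_B = 3.337 / 2.576
u_B = 1.2954

1.2954


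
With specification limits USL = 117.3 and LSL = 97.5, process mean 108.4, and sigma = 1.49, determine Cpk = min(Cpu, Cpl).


Cpu = (USL - mean) / (3*sigma) = (117.3 - 108.4) / (3*1.49) = 1.9911
Cpl = (mean - LSL) / (3*sigma) = (108.4 - 97.5) / (3*1.49) = 2.4385
Cpk = min(Cpu, Cpl) = 1.9911

1.9911


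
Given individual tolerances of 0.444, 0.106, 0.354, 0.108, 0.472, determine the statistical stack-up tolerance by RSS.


RSS = sqrt(0.444^2 + 0.106^2 + 0.354^2 + 0.108^2 + 0.472^2)
= sqrt(0.568136)
= 0.7537

0.7537


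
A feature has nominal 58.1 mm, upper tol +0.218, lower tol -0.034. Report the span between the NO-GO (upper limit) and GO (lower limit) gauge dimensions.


GO = nominal - lower_tol (smallest hole = maximum material condition)
GO = 58.1 - 0.034 = 58.066
NO-GO = nominal + upper_tol (largest hole = least material condition)
NO-GO = 58.1 + 0.218 = 58.318
spread = NO-GO - GO = 58.318 - 58.066 = 0.2520

0.2520


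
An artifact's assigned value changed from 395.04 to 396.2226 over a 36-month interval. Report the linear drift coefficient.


rate = (v2 - v1) / months
= (396.2226 - 395.04) / 36
= 1.1826 / 36
= 0.0328

0.0328


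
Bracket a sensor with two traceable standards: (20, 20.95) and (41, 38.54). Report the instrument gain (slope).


slope = (y2 - y1) / (x2 - x1)
= (38.54 - 20.95) / (41 - 20)
= 17.5900 / 21
= 0.8376

0.8376


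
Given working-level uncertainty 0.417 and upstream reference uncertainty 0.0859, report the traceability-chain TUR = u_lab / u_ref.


TUR = u_lab / u_ref
= 0.417 / 0.0859
= 4.8545

4.8545


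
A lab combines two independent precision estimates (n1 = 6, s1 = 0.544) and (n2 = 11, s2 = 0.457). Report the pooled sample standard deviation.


s_p = sqrt(((n1-1)*s1^2 + (n2-1)*s2^2) / (n1+n2-2))
numerator = (6-1)*0.544^2 + (11-1)*0.457^2 = 1.47968 + 2.08849 = 3.56817
denominator = 6 + 11 - 2 = 15
s_p^2 = 3.56817 / 15 = 0.237878
s_p = sqrt(0.237878) = 0.4877

0.4877


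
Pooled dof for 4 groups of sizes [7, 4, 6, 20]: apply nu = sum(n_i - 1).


nu = sum_i (n_i - 1)
nu = ((7 - 1) + (4 - 1) + (6 - 1) + (20 - 1))
nu = 6 + 3 + 5 + 19
nu = 33

33


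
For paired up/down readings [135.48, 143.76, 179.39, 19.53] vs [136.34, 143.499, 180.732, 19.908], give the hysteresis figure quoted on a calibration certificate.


|135.48 - 136.34| = 0.8600
|143.76 - 143.499| = 0.2610
|179.39 - 180.732| = 1.3420
|19.53 - 19.908| = 0.3780
hysteresis = max(diffs) = 1.3420

1.3420


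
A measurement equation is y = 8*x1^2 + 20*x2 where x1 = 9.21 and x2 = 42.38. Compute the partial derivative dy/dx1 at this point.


y = 8*x1^2 + 20*x2
dy/dx1 = 2*8*x1
Evaluate at x1 = 9.21: c1 = 16 * 9.21
c1 = 147.3600

147.3600


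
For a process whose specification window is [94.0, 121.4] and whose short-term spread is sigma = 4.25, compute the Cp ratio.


Cp = (USL - LSL) / (6 * sigma)
= (121.4 - 94.0) / (6 * 4.25)
= 27.4000 / 25.5000
= 1.0745

1.0745


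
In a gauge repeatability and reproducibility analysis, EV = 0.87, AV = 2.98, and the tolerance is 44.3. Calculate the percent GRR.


GRR = sqrt(EV^2 + AV^2) = sqrt(0.87^2 + 2.98^2) = 3.1044001
%GRR = GRR / tol * 100 = 3.1044001 / 44.3 * 100
%GRR = 7.0077

7.0077


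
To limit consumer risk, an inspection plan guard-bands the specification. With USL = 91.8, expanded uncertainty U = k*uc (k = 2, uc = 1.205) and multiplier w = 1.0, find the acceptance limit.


U = k * uc = 2 * 1.205 = 2.41
guard band g = w * U = 1.0 * 2.41 = 2.41
AL = USL - g = 91.8 - 2.41
AL = 89.3900

89.3900


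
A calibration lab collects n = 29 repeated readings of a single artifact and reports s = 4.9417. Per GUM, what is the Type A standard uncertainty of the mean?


u_A = s / sqrt(n)
u_A = 4.9417 / sqrt(29)
u_A = 4.9417 / 5.3851648
u_A = 0.9177

0.9177


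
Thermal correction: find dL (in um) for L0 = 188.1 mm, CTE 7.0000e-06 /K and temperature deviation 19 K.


dL = L * alpha * dT
= 188.1 * 7.0000e-06 * 19
= 0.0250173 mm
dL_um = 0.0250173 * 1000 = 25.0173 um

25.0173


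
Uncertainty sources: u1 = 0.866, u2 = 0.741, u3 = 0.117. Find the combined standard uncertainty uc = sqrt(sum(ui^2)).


uc = sqrt(0.866^2 + 0.741^2 + 0.117^2)
uc = sqrt(1.312726)
uc = 1.1457

1.1457


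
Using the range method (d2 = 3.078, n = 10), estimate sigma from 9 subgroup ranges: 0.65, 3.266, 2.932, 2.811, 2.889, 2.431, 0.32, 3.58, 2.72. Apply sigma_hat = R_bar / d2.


R_bar = (0.65 + 3.266 + 2.932 + 2.811 + 2.889 + 2.431 + 0.32 + 3.58 + 2.72) / 9
R_bar = 21.599 / 9 = 2.3998889
sigma_hat = R_bar / d2 = 2.3998889 / 3.078 = 0.7797

0.7797


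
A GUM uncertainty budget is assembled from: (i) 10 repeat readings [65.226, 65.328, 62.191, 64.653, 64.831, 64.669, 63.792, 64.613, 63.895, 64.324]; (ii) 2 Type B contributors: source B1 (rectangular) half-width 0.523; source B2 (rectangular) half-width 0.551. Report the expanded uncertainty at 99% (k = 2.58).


mean = (65.226 + 65.328 + 62.191 + 64.653 + 64.831 + 64.669 + 63.792 + 64.613 + 63.895 + 64.324) / 10 = 64.3522
s = sqrt(sum((x - mean)^2)/(n-1)) = 0.90665794
u_A = s / sqrt(n) = 0.90665794 / sqrt(10) = 0.28671041
u_B1 = 0.523 / sqrt(3) = 0.30195419
u_B2 = 0.551 / sqrt(3) = 0.31812
uc = sqrt(0.28671041^2 + 0.30195419^2 + 0.31812^2) = 0.52400336
U = k * uc = 2.58 * 0.52400336
U = 1.3519

1.3519


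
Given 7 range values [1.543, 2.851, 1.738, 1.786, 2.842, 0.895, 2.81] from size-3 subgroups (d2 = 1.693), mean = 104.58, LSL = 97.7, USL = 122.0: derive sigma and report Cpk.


R_bar = (1.543 + 2.851 + 1.738 + 1.786 + 2.842 + 0.895 + 2.81) / 7 = 2.0664286
sigma = R_bar / d2 = 2.0664286 / 1.693 = 1.2205721
Cp = (USL - LSL)/(6*sigma) = (122.0 - 97.7)/(6*1.2205721) = 3.3181
Cpu = (122.0 - 104.58)/(3*1.2205721) = 4.7573
Cpl = (104.58 - 97.7)/(3*1.2205721) = 1.8789
Cpk = min(Cpu, Cpl) = 1.8789

1.8789


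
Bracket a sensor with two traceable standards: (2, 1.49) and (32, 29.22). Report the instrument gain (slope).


slope = (y2 - y1) / (x2 - x1)
= (29.22 - 1.49) / (32 - 2)
= 27.7300 / 30
= 0.9243

0.9243


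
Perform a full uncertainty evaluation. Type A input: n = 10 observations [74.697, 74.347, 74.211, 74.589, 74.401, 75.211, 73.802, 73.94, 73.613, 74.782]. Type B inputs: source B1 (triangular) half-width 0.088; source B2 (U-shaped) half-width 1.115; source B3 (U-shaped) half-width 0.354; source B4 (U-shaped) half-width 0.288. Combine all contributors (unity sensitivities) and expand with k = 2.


mean = (74.697 + 74.347 + 74.211 + 74.589 + 74.401 + 75.211 + 73.802 + 73.94 + 73.613 + 74.782) / 10 = 74.3593
s = sqrt(sum((x - mean)^2)/(n-1)) = 0.48740972
u_A = s / sqrt(n) = 0.48740972 / sqrt(10) = 0.15413249
u_B1 = 0.088 / sqrt(6) = 0.03592585
u_B2 = 1.115 / sqrt(2) = 0.78842406
u_B3 = 0.354 / sqrt(2) = 0.2503158
u_B4 = 0.288 / sqrt(2) = 0.20364675
uc = sqrt(0.15413249^2 + 0.03592585^2 + 0.78842406^2 + 0.2503158^2 + 0.20364675^2) = 0.86648138
U = k * uc = 2 * 0.86648138
U = 1.7330

1.7330


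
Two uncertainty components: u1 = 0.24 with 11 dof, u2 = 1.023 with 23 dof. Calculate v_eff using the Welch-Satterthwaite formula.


uc = sqrt(u1^2 + u2^2) = sqrt(0.24^2 + 1.023^2) = 1.0507754
v_eff = uc^4 / (u1^4/v1 + u2^4/v2)
= 1.0507754^4 / (0.24^4/11 + 1.023^4/23)
= 1.2191007 / 0.047920004
v_eff = 25.4403

25.4403


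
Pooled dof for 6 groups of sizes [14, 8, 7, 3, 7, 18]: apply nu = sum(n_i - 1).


nu = sum_i (n_i - 1)
nu = ((14 - 1) + (8 - 1) + (7 - 1) + (3 - 1) + (7 - 1) + (18 - 1))
nu = 13 + 7 + 6 + 2 + 6 + 17
nu = 51

51


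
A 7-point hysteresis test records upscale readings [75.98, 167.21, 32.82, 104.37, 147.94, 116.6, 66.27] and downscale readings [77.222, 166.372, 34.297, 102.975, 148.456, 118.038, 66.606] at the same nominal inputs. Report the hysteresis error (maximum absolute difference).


|75.98 - 77.222| = 1.2420
|167.21 - 166.372| = 0.8380
|32.82 - 34.297| = 1.4770
|104.37 - 102.975| = 1.3950
|147.94 - 148.456| = 0.5160
|116.6 - 118.038| = 1.4380
|66.27 - 66.606| = 0.3360
hysteresis = max(diffs) = 1.4770

1.4770


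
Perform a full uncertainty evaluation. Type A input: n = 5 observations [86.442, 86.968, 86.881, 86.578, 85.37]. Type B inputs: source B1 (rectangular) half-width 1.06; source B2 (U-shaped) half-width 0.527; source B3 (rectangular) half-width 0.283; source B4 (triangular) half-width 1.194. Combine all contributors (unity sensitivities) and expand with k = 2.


mean = (86.442 + 86.968 + 86.881 + 86.578 + 85.37) / 5 = 86.4478
s = sqrt(sum((x - mean)^2)/(n-1)) = 0.63970868
u_A = s / sqrt(n) = 0.63970868 / sqrt(5) = 0.28608642
u_B1 = 1.06 / sqrt(3) = 0.61199129
u_B2 = 0.527 / sqrt(2) = 0.37264527
u_B3 = 0.283 / sqrt(3) = 0.16339013
u_B4 = 1.194 / sqrt(6) = 0.48744846
uc = sqrt(0.28608642^2 + 0.61199129^2 + 0.37264527^2 + 0.16339013^2 + 0.48744846^2) = 0.92711683
U = k * uc = 2 * 0.92711683
U = 1.8542

1.8542


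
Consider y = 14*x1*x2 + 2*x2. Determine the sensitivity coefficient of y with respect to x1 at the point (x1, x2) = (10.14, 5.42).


y = 14*x1*x2 + 2*x2
dy/dx1 = 14*x2
Evaluate at x2 = 5.42: c1 = 14 * 5.42
c1 = 75.8800

75.8800


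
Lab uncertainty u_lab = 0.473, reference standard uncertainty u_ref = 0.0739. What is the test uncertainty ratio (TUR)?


TUR = u_lab / u_ref
= 0.473 / 0.0739
= 6.4005

6.4005


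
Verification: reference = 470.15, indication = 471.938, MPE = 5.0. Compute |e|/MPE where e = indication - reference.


e = indication - reference = 471.938 - 470.15 = 1.7880
|e| = 1.7880
ratio = |e| / MPE = 1.7880 / 5.0
ratio = 0.3576

0.3576


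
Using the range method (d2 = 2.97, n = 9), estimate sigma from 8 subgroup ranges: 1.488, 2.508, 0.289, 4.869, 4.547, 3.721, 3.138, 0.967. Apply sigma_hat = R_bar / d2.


R_bar = (1.488 + 2.508 + 0.289 + 4.869 + 4.547 + 3.721 + 3.138 + 0.967) / 8
R_bar = 21.527 / 8 = 2.690875
sigma_hat = R_bar / d2 = 2.690875 / 2.97 = 0.9060

0.9060


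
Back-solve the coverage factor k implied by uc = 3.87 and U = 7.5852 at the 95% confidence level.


k = U / uc
k = 7.5852 / 3.87
k = 1.96

1.96


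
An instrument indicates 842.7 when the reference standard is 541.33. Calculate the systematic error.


Systematic error = measured - true
= 842.7 - 541.33
= 301.3700

301.3700


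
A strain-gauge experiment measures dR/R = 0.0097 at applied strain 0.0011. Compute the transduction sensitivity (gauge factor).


GF = (dR/R) / epsilon
= 0.0097 / 0.0011
= 8.8182

8.8182


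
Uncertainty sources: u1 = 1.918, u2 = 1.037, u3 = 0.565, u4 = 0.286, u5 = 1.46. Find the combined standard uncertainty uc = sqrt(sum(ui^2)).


uc = sqrt(1.918^2 + 1.037^2 + 0.565^2 + 0.286^2 + 1.46^2)
uc = sqrt(7.286714)
uc = 2.6994

2.6994


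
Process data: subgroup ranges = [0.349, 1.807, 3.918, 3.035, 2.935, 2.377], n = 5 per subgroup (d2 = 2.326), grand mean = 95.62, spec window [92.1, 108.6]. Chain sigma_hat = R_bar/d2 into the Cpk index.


R_bar = (0.349 + 1.807 + 3.918 + 3.035 + 2.935 + 2.377) / 6 = 2.4035
sigma = R_bar / d2 = 2.4035 / 2.326 = 1.033319
Cp = (USL - LSL)/(6*sigma) = (108.6 - 92.1)/(6*1.033319) = 2.6613
Cpu = (108.6 - 95.62)/(3*1.033319) = 4.1872
Cpl = (95.62 - 92.1)/(3*1.033319) = 1.1355
Cpk = min(Cpu, Cpl) = 1.1355

1.1355


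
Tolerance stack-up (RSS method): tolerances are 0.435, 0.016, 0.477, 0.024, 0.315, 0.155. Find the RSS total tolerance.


RSS = sqrt(0.435^2 + 0.016^2 + 0.477^2 + 0.024^2 + 0.315^2 + 0.155^2)
= sqrt(0.540836)
= 0.7354

0.7354


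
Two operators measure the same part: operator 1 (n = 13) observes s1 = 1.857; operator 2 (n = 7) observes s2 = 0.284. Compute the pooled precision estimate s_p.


s_p = sqrt(((n1-1)*s1^2 + (n2-1)*s2^2) / (n1+n2-2))
numerator = (13-1)*1.857^2 + (7-1)*0.284^2 = 41.381388 + 0.483936 = 41.865324
denominator = 13 + 7 - 2 = 18
s_p^2 = 41.865324 / 18 = 2.3258513
s_p = sqrt(2.3258513) = 1.5251

1.5251


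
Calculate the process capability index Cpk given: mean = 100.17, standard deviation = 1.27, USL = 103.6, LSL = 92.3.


Cpu = (USL - mean) / (3*sigma) = (103.6 - 100.17) / (3*1.27) = 0.9003
Cpl = (mean - LSL) / (3*sigma) = (100.17 - 92.3) / (3*1.27) = 2.0656
Cpk = min(Cpu, Cpl) = 0.9003

0.9003


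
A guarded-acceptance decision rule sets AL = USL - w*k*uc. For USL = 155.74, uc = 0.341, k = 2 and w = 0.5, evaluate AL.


U = k * uc = 2 * 0.341 = 0.682
guard band g = w * U = 0.5 * 0.682 = 0.341
AL = USL - g = 155.74 - 0.341
AL = 155.3990

155.3990


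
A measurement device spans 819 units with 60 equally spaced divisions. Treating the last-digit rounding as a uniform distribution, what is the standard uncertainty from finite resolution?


resolution = range / divisions
resolution = 819 / 60 = 13.65
u_res = resolution / (2*sqrt(3))
u_res = 13.65 / 3.4641016
u_res = 3.9404

3.9404


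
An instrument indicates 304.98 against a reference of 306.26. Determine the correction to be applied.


Correction = standard - reading
= 306.26 - 304.98
= 1.2800

1.2800


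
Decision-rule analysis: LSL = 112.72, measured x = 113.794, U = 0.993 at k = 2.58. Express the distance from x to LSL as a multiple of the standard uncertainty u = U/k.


u = U / k = 0.993 / 2.58 = 0.38488372
margin = |LSL - x| = |112.72 - 113.794| = 1.074
z = margin / u = 1.074 / 0.38488372
z = 2.7905

2.7905


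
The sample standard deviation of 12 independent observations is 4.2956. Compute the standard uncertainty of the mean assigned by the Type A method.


u_A = s / sqrt(n)
u_A = 4.2956 / sqrt(12)
u_A = 4.2956 / 3.4641016
u_A = 1.2400

1.2400


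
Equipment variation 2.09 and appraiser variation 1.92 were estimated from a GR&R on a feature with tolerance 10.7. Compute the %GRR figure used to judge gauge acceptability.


GRR = sqrt(EV^2 + AV^2) = sqrt(2.09^2 + 1.92^2) = 2.8380451
%GRR = GRR / tol * 100 = 2.8380451 / 10.7 * 100
%GRR = 26.5238

26.5238


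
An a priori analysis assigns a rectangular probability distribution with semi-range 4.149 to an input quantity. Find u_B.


u_B = half_width / sqrt(3)
u_B = 4.149 / 1.7320508
u_B = 2.3954

2.3954


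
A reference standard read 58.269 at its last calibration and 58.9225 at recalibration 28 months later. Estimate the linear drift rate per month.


rate = (v2 - v1) / months
= (58.9225 - 58.269) / 28
= 0.6535 / 28
= 0.0233

0.0233


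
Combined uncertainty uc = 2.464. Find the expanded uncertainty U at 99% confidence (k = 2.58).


U = k * uc
U = 2.58 * 2.464
U = 6.3571

6.3571


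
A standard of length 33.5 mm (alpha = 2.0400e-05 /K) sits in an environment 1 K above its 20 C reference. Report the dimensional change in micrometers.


dL = L * alpha * dT
= 33.5 * 2.0400e-05 * 1
= 6.8340000e-04 mm
dL_um = 6.8340000e-04 * 1000 = 0.6834 um

0.6834


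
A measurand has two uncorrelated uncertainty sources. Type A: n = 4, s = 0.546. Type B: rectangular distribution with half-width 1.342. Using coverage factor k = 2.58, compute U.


u_A = s / sqrt(n) = 0.546 / sqrt(4) = 0.273
u_B = half_width / sqrt(3) = 1.342 / sqrt(3) = 0.77480406
uc = sqrt(u_A^2 + u_B^2) = sqrt(0.273^2 + 0.77480406^2) = 0.82149275
U = k * uc = 2.58 * 0.82149275
U = 2.1195

2.1195


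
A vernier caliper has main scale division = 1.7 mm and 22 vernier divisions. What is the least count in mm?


LC = MSD / n_div
= 1.7 / 22
= 0.0773

0.0773


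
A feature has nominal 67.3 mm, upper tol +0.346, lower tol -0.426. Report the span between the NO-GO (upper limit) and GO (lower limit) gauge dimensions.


GO = nominal - lower_tol (smallest hole = maximum material condition)
GO = 67.3 - 0.426 = 66.874
NO-GO = nominal + upper_tol (largest hole = least material condition)
NO-GO = 67.3 + 0.346 = 67.646
spread = NO-GO - GO = 67.646 - 66.874 = 0.7720

0.7720


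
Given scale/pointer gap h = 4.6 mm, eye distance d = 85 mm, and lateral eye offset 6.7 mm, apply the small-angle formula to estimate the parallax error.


error = h * offset / d
= 4.6 * 6.7 / 85
= 0.3626

0.3626


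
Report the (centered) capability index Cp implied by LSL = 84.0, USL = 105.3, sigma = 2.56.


Cp = (USL - LSL) / (6 * sigma)
= (105.3 - 84.0) / (6 * 2.56)
= 21.3000 / 15.3600
= 1.3867

1.3867


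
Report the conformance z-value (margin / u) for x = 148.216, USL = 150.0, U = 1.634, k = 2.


u = U / k = 1.634 / 2 = 0.817
margin = |USL - x| = |150.0 - 148.216| = 1.784
z = margin / u = 1.784 / 0.817
z = 2.1836

2.1836


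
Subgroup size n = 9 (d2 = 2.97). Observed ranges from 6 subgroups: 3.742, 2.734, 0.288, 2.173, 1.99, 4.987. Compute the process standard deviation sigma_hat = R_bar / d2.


R_bar = (3.742 + 2.734 + 0.288 + 2.173 + 1.99 + 4.987) / 6
R_bar = 15.914 / 6 = 2.6523333
sigma_hat = R_bar / d2 = 2.6523333 / 2.97 = 0.8930

0.8930


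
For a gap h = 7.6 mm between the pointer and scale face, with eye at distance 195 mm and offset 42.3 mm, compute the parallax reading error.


error = h * offset / d
= 7.6 * 42.3 / 195
= 1.6486

1.6486


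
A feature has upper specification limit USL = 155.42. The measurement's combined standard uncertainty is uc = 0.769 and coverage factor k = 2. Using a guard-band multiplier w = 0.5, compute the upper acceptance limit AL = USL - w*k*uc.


U = k * uc = 2 * 0.769 = 1.538
guard band g = w * U = 0.5 * 1.538 = 0.769
AL = USL - g = 155.42 - 0.769
AL = 154.6510

154.6510


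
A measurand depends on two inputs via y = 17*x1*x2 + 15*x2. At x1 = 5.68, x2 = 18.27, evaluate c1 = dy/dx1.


y = 17*x1*x2 + 15*x2
dy/dx1 = 17*x2
Evaluate at x2 = 18.27: c1 = 17 * 18.27
c1 = 310.5900

310.5900


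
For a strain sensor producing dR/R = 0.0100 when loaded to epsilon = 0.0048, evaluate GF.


GF = (dR/R) / epsilon
= 0.0100 / 0.0048
= 2.0833

2.0833


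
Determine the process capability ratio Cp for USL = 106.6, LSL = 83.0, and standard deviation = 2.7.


Cp = (USL - LSL) / (6 * sigma)
= (106.6 - 83.0) / (6 * 2.7)
= 23.6000 / 16.2000
= 1.4568

1.4568


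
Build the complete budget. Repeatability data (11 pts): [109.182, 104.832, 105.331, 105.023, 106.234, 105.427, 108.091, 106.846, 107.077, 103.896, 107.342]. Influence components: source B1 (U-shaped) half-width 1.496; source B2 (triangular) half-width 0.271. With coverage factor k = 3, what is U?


mean = (109.182 + 104.832 + 105.331 + 105.023 + 106.234 + 105.427 + 108.091 + 106.846 + 107.077 + 103.896 + 107.342) / 11 = 106.2982727
s = sqrt(sum((x - mean)^2)/(n-1)) = 1.5738995
u_A = s / sqrt(n) = 1.5738995 / sqrt(11) = 0.47454855
u_B1 = 1.496 / sqrt(2) = 1.0578317
u_B2 = 0.271 / sqrt(6) = 0.11063529
uc = sqrt(0.47454855^2 + 1.0578317^2 + 0.11063529^2) = 1.1646649
U = k * uc = 3 * 1.1646649
U = 3.4940

3.4940
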